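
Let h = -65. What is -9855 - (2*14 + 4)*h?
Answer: -7775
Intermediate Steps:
-9855 - (2*14 + 4)*h = -9855 - (2*14 + 4)*(-65) = -9855 - (28 + 4)*(-65) = -9855 - 32*(-65) = -9855 - 1*(-2080) = -9855 + 2080 = -7775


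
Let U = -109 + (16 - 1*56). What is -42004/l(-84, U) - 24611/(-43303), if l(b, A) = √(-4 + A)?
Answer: 24611/43303 + 42004*I*√17/51 ≈ 0.56834 + 3395.8*I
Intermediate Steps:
U = -149 (U = -109 + (16 - 56) = -109 - 40 = -149)
-42004/l(-84, U) - 24611/(-43303) = -42004/√(-4 - 149) - 24611/(-43303) = -42004*(-I*√17/51) - 24611*(-1/43303) = -42004*(-I*√17/51) + 24611/43303 = -(-42004)*I*√17/51 + 24611/43303 = 42004*I*√17/51 + 24611/43303 = 24611/43303 + 42004*I*√17/51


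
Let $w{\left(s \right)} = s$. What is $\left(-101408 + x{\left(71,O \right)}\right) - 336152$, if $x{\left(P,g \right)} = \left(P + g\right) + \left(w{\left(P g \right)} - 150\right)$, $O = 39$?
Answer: $-434831$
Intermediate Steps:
$x{\left(P,g \right)} = -150 + P + g + P g$ ($x{\left(P,g \right)} = \left(P + g\right) + \left(P g - 150\right) = \left(P + g\right) + \left(-150 + P g\right) = -150 + P + g + P g$)
$\left(-101408 + x{\left(71,O \right)}\right) - 336152 = \left(-101408 + \left(-150 + 71 + 39 + 71 \cdot 39\right)\right) - 336152 = \left(-101408 + \left(-150 + 71 + 39 + 2769\right)\right) - 336152 = \left(-101408 + 2729\right) - 336152 = -98679 - 336152 = -434831$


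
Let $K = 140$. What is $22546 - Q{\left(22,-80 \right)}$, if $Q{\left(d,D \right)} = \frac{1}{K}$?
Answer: $\frac{3156439}{140} \approx 22546.0$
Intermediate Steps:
$Q{\left(d,D \right)} = \frac{1}{140}$
$22546 - Q{\left(22,-80 \right)} = 22546 - \frac{1}{140} = \frac{3156439}{140}$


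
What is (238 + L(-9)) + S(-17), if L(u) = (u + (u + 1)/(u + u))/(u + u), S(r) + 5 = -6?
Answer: 36851/162 ≈ 227.48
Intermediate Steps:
S(r) = -11 (S(r) = -5 - 6 = -11)
L(u) = (u + (1 + u)/(2*u))/(2*u) (L(u) = (u + (1 + u)/((2*u)))/((2*u)) = (1/(2*u))*(u + (1 + u)*(1/(2*u))) = (1/(2*u))*(u + (1 + u)/(2*u)) = (u + (1 + u)/(2*u))/(2*u))
(238 + L(-9)) + S(-17) = (238 + (1/4)*(1 - 9 + 2*(-9)**2)/(-9)**2) - 11 = (238 + (1/4)*(1/81)*(1 - 9 + 2*81)) - 11 = (238 + (1/4)*(1/81)*(1 - 9 + 162)) - 11 = (238 + (1/4)*(1/81)*154) - 11 = (238 + 77/162) - 11 = 38633/162 - 11 = 36851/162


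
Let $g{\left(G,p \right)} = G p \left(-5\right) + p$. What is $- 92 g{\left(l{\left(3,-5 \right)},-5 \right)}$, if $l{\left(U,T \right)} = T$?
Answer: $11960$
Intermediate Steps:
$g{\left(G,p \right)} = p - 5 G p$ ($g{\left(G,p \right)} = - 5 G p + p = p - 5 G p$)
$- 92 g{\left(l{\left(3,-5 \right)},-5 \right)} = - 92 \left(- 5 \left(1 - -25\right)\right) = - 92 \left(- 5 \left(1 + 25\right)\right) = - 92 \left(\left(-5\right) 26\right) = \left(-92\right) \left(-130\right) = 11960$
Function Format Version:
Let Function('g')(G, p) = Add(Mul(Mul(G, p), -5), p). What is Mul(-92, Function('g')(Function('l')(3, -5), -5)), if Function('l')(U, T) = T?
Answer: 11960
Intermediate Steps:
Function('g')(G, p) = Add(p, Mul(-5, G, p)) (Function('g')(G, p) = Add(Mul(-5, G, p), p) = Add(p, Mul(-5, G, p)))
Mul(-92, Function('g')(Function('l')(3, -5), -5)) = Mul(-92, Mul(-5, Add(1, Mul(-5, -5)))) = Mul(-92, Mul(-5, Add(1, 25))) = Mul(-92, Mul(-5, 26)) = Mul(-92, -130) = 11960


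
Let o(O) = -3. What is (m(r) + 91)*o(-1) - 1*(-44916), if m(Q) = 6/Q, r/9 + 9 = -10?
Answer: 848219/19 ≈ 44643.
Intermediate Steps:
r = -171 (r = -81 + 9*(-10) = -81 - 90 = -171)
(m(r) + 91)*o(-1) - 1*(-44916) = (6/(-171) + 91)*(-3) - 1*(-44916) = (6*(-1/171) + 91)*(-3) + 44916 = (-2/57 + 91)*(-3) + 44916 = (5185/57)*(-3) + 44916 = -5185/19 + 44916 = 848219/19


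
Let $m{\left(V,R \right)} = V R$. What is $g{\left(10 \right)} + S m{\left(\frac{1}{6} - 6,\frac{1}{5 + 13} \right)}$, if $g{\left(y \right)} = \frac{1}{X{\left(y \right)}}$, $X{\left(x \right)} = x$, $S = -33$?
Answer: $\frac{1943}{180} \approx 10.794$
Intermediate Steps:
$g{\left(y \right)} = \frac{1}{y}$
$m{\left(V,R \right)} = R V$
$g{\left(10 \right)} + S m{\left(\frac{1}{6} - 6,\frac{1}{5 + 13} \right)} = \frac{1}{10} - 33 \frac{\frac{1}{6} - 6}{5 + 13} = \frac{1}{10} - 33 \frac{\frac{1}{6} - 6}{18} = \frac{1}{10} - 33 \cdot \frac{1}{18} \left(- \frac{35}{6}\right) = \frac{1}{10} - - \frac{385}{36} = \frac{1}{10} + \frac{385}{36} = \frac{1943}{180}$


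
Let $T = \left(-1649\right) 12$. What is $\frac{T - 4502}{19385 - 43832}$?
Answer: $\frac{24290}{24447} \approx 0.99358$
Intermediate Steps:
$T = -19788$
$\frac{T - 4502}{19385 - 43832} = \frac{-19788 - 4502}{19385 - 43832} = - \frac{24290}{-24447} = \left(-24290\right) \left(- \frac{1}{24447}\right) = \frac{24290}{24447}$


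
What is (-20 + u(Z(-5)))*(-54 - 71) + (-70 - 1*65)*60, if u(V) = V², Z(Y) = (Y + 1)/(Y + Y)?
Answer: -5620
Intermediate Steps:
Z(Y) = (1 + Y)/(2*Y) (Z(Y) = (1 + Y)/((2*Y)) = (1 + Y)*(1/(2*Y)) = (1 + Y)/(2*Y))
(-20 + u(Z(-5)))*(-54 - 71) + (-70 - 1*65)*60 = (-20 + ((½)*(1 - 5)/(-5))²)*(-54 - 71) + (-70 - 1*65)*60 = (-20 + ((½)*(-⅕)*(-4))²)*(-125) + (-70 - 65)*60 = (-20 + (⅖)²)*(-125) - 135*60 = (-20 + 4/25)*(-125) - 8100 = -496/25*(-125) - 8100 = 2480 - 8100 = -5620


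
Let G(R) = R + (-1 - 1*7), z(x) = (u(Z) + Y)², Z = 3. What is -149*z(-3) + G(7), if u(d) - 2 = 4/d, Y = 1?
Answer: -25190/9 ≈ -2798.9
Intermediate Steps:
u(d) = 2 + 4/d
z(x) = 169/9 (z(x) = ((2 + 4/3) + 1)² = (10/3 + 1)² = (13/3)² = 169/9)
G(R) = -8 + R (G(R) = R + (-1 - 7) = R - 8 = -8 + R)
-149*z(-3) + G(7) = -149*169/9 + (-8 + 7) = -25181/9 - 1 = -25190/9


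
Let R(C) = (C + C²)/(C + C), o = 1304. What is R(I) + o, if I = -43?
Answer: 1283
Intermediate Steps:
R(C) = (C + C²)/(2*C) (R(C) = (C + C²)/((2*C)) = (C + C²)*(1/(2*C)) = (C + C²)/(2*C))
R(I) + o = (½ + (½)*(-43)) + 1304 = (½ - 43/2) + 1304 = -21 + 1304 = 1283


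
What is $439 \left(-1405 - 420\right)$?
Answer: $-801175$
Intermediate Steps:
$439 \left(-1405 - 420\right) = 439 \left(-1825\right) = -801175$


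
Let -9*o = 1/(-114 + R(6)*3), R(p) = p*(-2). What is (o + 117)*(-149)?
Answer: -23534699/1350 ≈ -17433.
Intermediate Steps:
R(p) = -2*p
o = 1/1350 (o = -1/(9*(-114 - 2*6*3)) = -1/(9*(-114 - 12*3)) = -1/(9*(-114 - 36)) = -⅑/(-150) = -⅑*(-1/150) = 1/1350 ≈ 0.00074074)
(o + 117)*(-149) = (1/1350 + 117)*(-149) = (157951/1350)*(-149) = -23534699/1350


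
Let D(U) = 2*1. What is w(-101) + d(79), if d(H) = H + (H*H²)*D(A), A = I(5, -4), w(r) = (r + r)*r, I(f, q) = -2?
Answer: 1006559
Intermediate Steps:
w(r) = 2*r² (w(r) = (2*r)*r = 2*r²)
A = -2
D(U) = 2
d(H) = H + 2*H³ (d(H) = H + (H*H²)*2 = H + H³*2 = H + 2*H³)
w(-101) + d(79) = 2*(-101)² + (79 + 2*79³) = 2*10201 + (79 + 2*493039) = 20402 + (79 + 986078) = 20402 + 986157 = 1006559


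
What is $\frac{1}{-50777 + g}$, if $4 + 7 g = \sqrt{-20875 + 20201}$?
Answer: $- \frac{2488101}{126339726923} - \frac{7 i \sqrt{674}}{126339726923} \approx -1.9694 \cdot 10^{-5} - 1.4384 \cdot 10^{-9} i$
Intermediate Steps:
$g = - \frac{4}{7} + \frac{i \sqrt{674}}{7}$ ($g = - \frac{4}{7} + \frac{\sqrt{-20875 + 20201}}{7} = - \frac{4}{7} + \frac{\sqrt{-674}}{7} = - \frac{4}{7} + \frac{i \sqrt{674}}{7} \approx -0.57143 + 3.7088 i$)
$\frac{1}{-50777 + g} = \frac{1}{-50777 - \left(\frac{4}{7} - \frac{i \sqrt{674}}{7}\right)} = \frac{1}{- \frac{355443}{7} + \frac{i \sqrt{674}}{7}}$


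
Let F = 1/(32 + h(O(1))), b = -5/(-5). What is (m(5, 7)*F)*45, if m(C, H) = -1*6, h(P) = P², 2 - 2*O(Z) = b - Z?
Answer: -90/11 ≈ -8.1818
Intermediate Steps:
b = 1 (b = -5*(-⅕) = 1)
O(Z) = ½ + Z/2 (O(Z) = 1 - (1 - Z)/2 = 1 + (-½ + Z/2) = ½ + Z/2)
m(C, H) = -6
F = 1/33 (F = 1/(32 + (½ + (½)*1)²) = 1/(32 + (½ + ½)²) = 1/(32 + 1²) = 1/(32 + 1) = 1/33 ≈ 0.030303)
(m(5, 7)*F)*45 = -6*1/33*45 = -2/11*45 = -90/11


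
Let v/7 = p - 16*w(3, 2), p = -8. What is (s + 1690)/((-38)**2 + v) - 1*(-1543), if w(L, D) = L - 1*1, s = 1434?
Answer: 449794/291 ≈ 1545.7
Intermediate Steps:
w(L, D) = -1 + L (w(L, D) = L - 1 = -1 + L)
v = -280 (v = 7*(-8 - 16*(-1 + 3)) = 7*(-8 - 16*2) = 7*(-8 - 32) = 7*(-40) = -280)
(s + 1690)/((-38)**2 + v) - 1*(-1543) = (1434 + 1690)/((-38)**2 - 280) - 1*(-1543) = 3124/(1444 - 280) + 1543 = 3124/1164 + 1543 = 3124*(1/1164) + 1543 = 781/291 + 1543 = 449794/291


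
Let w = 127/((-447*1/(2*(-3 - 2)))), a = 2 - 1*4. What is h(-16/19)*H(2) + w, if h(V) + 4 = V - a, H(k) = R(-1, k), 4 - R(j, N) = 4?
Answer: 1270/447 ≈ 2.8412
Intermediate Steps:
R(j, N) = 0 (R(j, N) = 4 - 1*4 = 4 - 4 = 0)
H(k) = 0
a = -2 (a = 2 - 4 = -2)
h(V) = -2 + V (h(V) = -4 + (V - 1*(-2)) = -4 + (V + 2) = -4 + (2 + V) = -2 + V)
w = 1270/447 (w = 127/((-447/((-5*2)))) = 127/((-447/(-10))) = 127/((-447*(-1/10))) = 127/(447/10) = 127*(10/447) = 1270/447 ≈ 2.8412)
h(-16/19)*H(2) + w = (-2 - 16/19)*0 + 1270/447 = -54/19*0 + 1270/447 = 0 + 1270/447 = 1270/447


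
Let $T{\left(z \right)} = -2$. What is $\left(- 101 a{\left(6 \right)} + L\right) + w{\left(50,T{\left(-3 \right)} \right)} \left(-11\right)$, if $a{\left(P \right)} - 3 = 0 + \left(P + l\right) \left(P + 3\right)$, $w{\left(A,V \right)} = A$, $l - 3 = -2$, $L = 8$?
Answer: $-7208$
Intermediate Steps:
$l = 1$ ($l = 3 - 2 = 1$)
$a{\left(P \right)} = 3 + \left(1 + P\right) \left(3 + P\right)$ ($a{\left(P \right)} = 3 + \left(0 + \left(P + 1\right) \left(P + 3\right)\right) = 3 + \left(0 + \left(1 + P\right) \left(3 + P\right)\right) = 3 + \left(1 + P\right) \left(3 + P\right)$)
$\left(- 101 a{\left(6 \right)} + L\right) + w{\left(50,T{\left(-3 \right)} \right)} \left(-11\right) = \left(- 101 \left(6 + 6^{2} + 4 \cdot 6\right) + 8\right) + 50 \left(-11\right) = \left(- 101 \left(6 + 36 + 24\right) + 8\right) - 550 = \left(\left(-101\right) 66 + 8\right) - 550 = \left(-6666 + 8\right) - 550 = -6658 - 550 = -7208$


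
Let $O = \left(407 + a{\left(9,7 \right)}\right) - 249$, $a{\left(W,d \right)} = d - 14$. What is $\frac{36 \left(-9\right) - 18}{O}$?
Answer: $- \frac{342}{151} \approx -2.2649$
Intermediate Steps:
$a{\left(W,d \right)} = -14 + d$
$O = 151$ ($O = \left(407 + \left(-14 + 7\right)\right) - 249 = \left(407 - 7\right) - 249 = 400 - 249 = 151$)
$\frac{36 \left(-9\right) - 18}{O} = \frac{36 \left(-9\right) - 18}{151} = \left(-324 - 18\right) \frac{1}{151} = \left(-342\right) \frac{1}{151} = - \frac{342}{151}$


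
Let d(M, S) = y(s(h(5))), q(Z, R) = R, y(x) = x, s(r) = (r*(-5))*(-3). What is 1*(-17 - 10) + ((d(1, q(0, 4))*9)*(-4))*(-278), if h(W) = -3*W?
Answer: -2251827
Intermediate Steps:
s(r) = 15*r (s(r) = -5*r*(-3) = 15*r)
d(M, S) = -225 (d(M, S) = 15*(-3*5) = 15*(-15) = -225)
1*(-17 - 10) + ((d(1, q(0, 4))*9)*(-4))*(-278) = 1*(-17 - 10) + (-225*9*(-4))*(-278) = 1*(-27) - 2025*(-4)*(-278) = -27 + 8100*(-278) = -27 - 2251800 = -2251827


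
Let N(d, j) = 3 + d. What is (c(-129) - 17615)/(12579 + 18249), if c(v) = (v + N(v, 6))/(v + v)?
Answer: -504935/883736 ≈ -0.57136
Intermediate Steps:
c(v) = (3 + 2*v)/(2*v) (c(v) = (v + (3 + v))/(v + v) = (3 + 2*v)/((2*v)) = (3 + 2*v)*(1/(2*v)) = (3 + 2*v)/(2*v))
(c(-129) - 17615)/(12579 + 18249) = ((3/2 - 129)/(-129) - 17615)/(12579 + 18249) = (-1/129*(-255/2) - 17615)/30828 = (85/86 - 17615)*(1/30828) = -1514805/86*1/30828 = -504935/883736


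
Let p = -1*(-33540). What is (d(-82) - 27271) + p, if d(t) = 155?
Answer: 6424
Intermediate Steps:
p = 33540
(d(-82) - 27271) + p = (155 - 27271) + 33540 = -27116 + 33540 = 6424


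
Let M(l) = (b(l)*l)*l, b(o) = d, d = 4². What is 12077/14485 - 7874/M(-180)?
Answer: 614666191/750902400 ≈ 0.81857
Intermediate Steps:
d = 16
b(o) = 16
M(l) = 16*l² (M(l) = (16*l)*l = 16*l²)
12077/14485 - 7874/M(-180) = 12077/14485 - 7874/(16*(-180)²) = 12077*(1/14485) - 7874/(16*32400) = 12077/14485 - 7874/518400 = 12077/14485 - 7874*1/518400 = 12077/14485 - 3937/259200 = 614666191/750902400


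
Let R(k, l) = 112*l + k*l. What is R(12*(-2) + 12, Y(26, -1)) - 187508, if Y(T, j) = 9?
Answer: -186608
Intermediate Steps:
R(12*(-2) + 12, Y(26, -1)) - 187508 = 9*(112 + (12*(-2) + 12)) - 187508 = 9*(112 + (-24 + 12)) - 187508 = 9*(112 - 12) - 187508 = 9*100 - 187508 = 900 - 187508 = -186608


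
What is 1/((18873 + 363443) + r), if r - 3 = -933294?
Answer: -1/550975 ≈ -1.8150e-6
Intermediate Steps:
r = -933291 (r = 3 - 933294 = -933291)
1/((18873 + 363443) + r) = 1/((18873 + 363443) - 933291) = 1/(382316 - 933291) = 1/(-550975) = -1/550975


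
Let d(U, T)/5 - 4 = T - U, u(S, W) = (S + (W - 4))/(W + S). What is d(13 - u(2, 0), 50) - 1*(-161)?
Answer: 361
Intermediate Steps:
u(S, W) = (-4 + S + W)/(S + W) (u(S, W) = (S + (-4 + W))/(S + W) = (-4 + S + W)/(S + W))
d(U, T) = 20 - 5*U + 5*T (d(U, T) = 20 + 5*(T - U) = 20 + (-5*U + 5*T) = 20 - 5*U + 5*T)
d(13 - u(2, 0), 50) - 1*(-161) = (20 - 5*(13 - (-4 + 2 + 0)/(2 + 0)) + 5*50) - 1*(-161) = (20 - 5*(13 - (-2)/2) + 250) + 161 = (20 - 5*(13 - 1*(-1)) + 250) + 161 = (20 - 5*(13 + 1) + 250) + 161 = (20 - 5*14 + 250) + 161 = (20 - 70 + 250) + 161 = 200 + 161 = 361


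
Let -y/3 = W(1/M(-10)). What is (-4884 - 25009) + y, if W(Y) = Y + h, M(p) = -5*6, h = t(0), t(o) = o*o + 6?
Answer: -299109/10 ≈ -29911.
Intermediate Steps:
t(o) = 6 + o² (t(o) = o² + 6 = 6 + o²)
h = 6 (h = 6 + 0² = 6 + 0 = 6)
M(p) = -30
W(Y) = 6 + Y (W(Y) = Y + 6 = 6 + Y)
y = -179/10 (y = -3*(6 + 1/(-30)) = -3*(6 - 1/30) = -3*179/30 = -179/10 ≈ -17.900)
(-4884 - 25009) + y = (-4884 - 25009) - 179/10 = -29893 - 179/10 = -299109/10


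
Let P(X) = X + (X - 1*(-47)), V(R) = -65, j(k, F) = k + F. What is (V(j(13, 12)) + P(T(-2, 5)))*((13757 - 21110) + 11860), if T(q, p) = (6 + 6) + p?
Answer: 72112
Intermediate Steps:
j(k, F) = F + k
T(q, p) = 12 + p
P(X) = 47 + 2*X (P(X) = X + (X + 47) = X + (47 + X) = 47 + 2*X)
(V(j(13, 12)) + P(T(-2, 5)))*((13757 - 21110) + 11860) = (-65 + (47 + 2*(12 + 5)))*((13757 - 21110) + 11860) = (-65 + (47 + 2*17))*(-7353 + 11860) = (-65 + (47 + 34))*4507 = (-65 + 81)*4507 = 16*4507 = 72112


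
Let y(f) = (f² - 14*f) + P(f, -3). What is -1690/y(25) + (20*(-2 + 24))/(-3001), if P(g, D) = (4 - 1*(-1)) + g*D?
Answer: -1032378/123041 ≈ -8.3905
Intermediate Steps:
P(g, D) = 5 + D*g (P(g, D) = (4 + 1) + D*g = 5 + D*g)
y(f) = 5 + f² - 17*f (y(f) = (f² - 14*f) + (5 - 3*f) = 5 + f² - 17*f)
-1690/y(25) + (20*(-2 + 24))/(-3001) = -1690/(5 + 25² - 17*25) + (20*(-2 + 24))/(-3001) = -1690/(5 + 625 - 425) + (20*22)*(-1/3001) = -1690/205 + 440*(-1/3001) = -1690*1/205 - 440/3001 = -338/41 - 440/3001 = -1032378/123041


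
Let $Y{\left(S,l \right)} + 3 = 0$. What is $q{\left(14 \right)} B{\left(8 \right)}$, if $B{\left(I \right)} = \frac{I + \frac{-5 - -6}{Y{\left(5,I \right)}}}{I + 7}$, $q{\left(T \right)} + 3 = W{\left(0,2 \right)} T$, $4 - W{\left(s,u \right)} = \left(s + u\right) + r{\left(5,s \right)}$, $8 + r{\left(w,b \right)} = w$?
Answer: $\frac{1541}{45} \approx 34.244$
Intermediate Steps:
$Y{\left(S,l \right)} = -3$ ($Y{\left(S,l \right)} = -3 + 0 = -3$)
$r{\left(w,b \right)} = -8 + w$
$W{\left(s,u \right)} = 7 - s - u$ ($W{\left(s,u \right)} = 4 - \left(\left(s + u\right) + \left(-8 + 5\right)\right) = 4 - \left(\left(s + u\right) - 3\right) = 4 - \left(-3 + s + u\right) = 7 - s - u$)
$q{\left(T \right)} = -3 + 5 T$ ($q{\left(T \right)} = -3 + \left(7 - 0 - 2\right) T = -3 + \left(7 + 0 - 2\right) T = -3 + 5 T$)
$B{\left(I \right)} = \frac{- \frac{1}{3} + I}{7 + I}$ ($B{\left(I \right)} = \frac{I + \frac{-5 - -6}{-3}}{I + 7} = \frac{I + \left(-5 + 6\right) \left(- \frac{1}{3}\right)}{7 + I} = \frac{I + 1 \left(- \frac{1}{3}\right)}{7 + I} = \frac{I - \frac{1}{3}}{7 + I} = \frac{- \frac{1}{3} + I}{7 + I}$)
$q{\left(14 \right)} B{\left(8 \right)} = \left(-3 + 5 \cdot 14\right) \frac{- \frac{1}{3} + 8}{7 + 8} = \left(-3 + 70\right) \frac{1}{15} \cdot \frac{23}{3} = 67 \cdot \frac{1}{15} \cdot \frac{23}{3} = 67 \cdot \frac{23}{45} = \frac{1541}{45}$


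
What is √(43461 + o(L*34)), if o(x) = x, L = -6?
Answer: √43257 ≈ 207.98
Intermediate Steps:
√(43461 + o(L*34)) = √(43461 - 6*34) = √(43461 - 204) = √43257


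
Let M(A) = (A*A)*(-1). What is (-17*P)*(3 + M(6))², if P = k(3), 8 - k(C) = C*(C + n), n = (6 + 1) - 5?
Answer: 129591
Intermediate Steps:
M(A) = -A² (M(A) = A²*(-1) = -A²)
n = 2 (n = 7 - 5 = 2)
k(C) = 8 - C*(2 + C) (k(C) = 8 - C*(C + 2) = 8 - C*(2 + C))
P = -7 (P = 8 - 1*3² - 2*3 = 8 - 1*9 - 6 = 8 - 9 - 6 = -7)
(-17*P)*(3 + M(6))² = (-17*(-7))*(3 - 1*6²)² = 119*(3 - 1*36)² = 119*(3 - 36)² = 119*(-33)² = 119*1089 = 129591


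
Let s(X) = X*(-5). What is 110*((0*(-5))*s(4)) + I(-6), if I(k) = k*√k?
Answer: -6*I*√6 ≈ -14.697*I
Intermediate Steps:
s(X) = -5*X
I(k) = k^(3/2)
110*((0*(-5))*s(4)) + I(-6) = 110*((0*(-5))*(-5*4)) + (-6)^(3/2) = 110*(0*(-20)) - 6*I*√6 = 110*0 - 6*I*√6 = 0 - 6*I*√6 = -6*I*√6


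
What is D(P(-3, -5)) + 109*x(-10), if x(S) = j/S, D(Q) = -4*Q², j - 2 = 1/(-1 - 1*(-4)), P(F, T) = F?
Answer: -1843/30 ≈ -61.433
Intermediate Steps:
j = 7/3 (j = 2 + 1/(-1 - 1*(-4)) = 2 + 1/(-1 + 4) = 2 + 1/3 = 2 + ⅓ = 7/3 ≈ 2.3333)
x(S) = 7/(3*S)
D(P(-3, -5)) + 109*x(-10) = -4*(-3)² + 109*((7/3)/(-10)) = -4*9 + 109*((7/3)*(-⅒)) = -36 + 109*(-7/30) = -36 - 763/30 = -1843/30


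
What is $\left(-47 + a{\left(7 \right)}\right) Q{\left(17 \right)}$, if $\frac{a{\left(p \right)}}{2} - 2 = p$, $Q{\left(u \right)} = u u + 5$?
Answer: $-8526$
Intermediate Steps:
$Q{\left(u \right)} = 5 + u^{2}$ ($Q{\left(u \right)} = u^{2} + 5 = 5 + u^{2}$)
$a{\left(p \right)} = 4 + 2 p$
$\left(-47 + a{\left(7 \right)}\right) Q{\left(17 \right)} = \left(-47 + \left(4 + 2 \cdot 7\right)\right) \left(5 + 17^{2}\right) = \left(-47 + \left(4 + 14\right)\right) \left(5 + 289\right) = \left(-47 + 18\right) 294 = \left(-29\right) 294 = -8526$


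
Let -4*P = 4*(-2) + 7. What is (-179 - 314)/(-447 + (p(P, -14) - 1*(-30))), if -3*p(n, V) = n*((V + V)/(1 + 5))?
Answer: 8874/7499 ≈ 1.1834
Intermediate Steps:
P = 1/4 (P = -(4*(-2) + 7)/4 = -(-8 + 7)/4 = -1/4*(-1) = 1/4 ≈ 0.25000)
p(n, V) = -V*n/9 (p(n, V) = -n*(V + V)/(1 + 5)/3 = -n*(2*V)/6/3 = -n*(2*V)*(1/6)/3 = -n*V/3/3 = -V*n/9)
(-179 - 314)/(-447 + (p(P, -14) - 1*(-30))) = (-179 - 314)/(-447 + (-1/9*(-14)*1/4 - 1*(-30))) = -493/(-447 + (7/18 + 30)) = -493/(-447 + 547/18) = -493/(-7499/18) = -493*(-18/7499) = 8874/7499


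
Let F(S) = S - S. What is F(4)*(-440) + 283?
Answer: 283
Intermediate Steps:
F(S) = 0
F(4)*(-440) + 283 = 0*(-440) + 283 = 0 + 283 = 283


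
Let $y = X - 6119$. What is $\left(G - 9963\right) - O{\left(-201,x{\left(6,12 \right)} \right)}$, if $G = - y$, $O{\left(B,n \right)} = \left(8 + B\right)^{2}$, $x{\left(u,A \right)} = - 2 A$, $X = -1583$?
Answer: $-39510$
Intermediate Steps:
$y = -7702$ ($y = -1583 - 6119 = -7702$)
$G = 7702$ ($G = \left(-1\right) \left(-7702\right) = 7702$)
$\left(G - 9963\right) - O{\left(-201,x{\left(6,12 \right)} \right)} = \left(7702 - 9963\right) - \left(8 - 201\right)^{2} = -2261 - \left(-193\right)^{2} = -2261 - 37249 = -39510$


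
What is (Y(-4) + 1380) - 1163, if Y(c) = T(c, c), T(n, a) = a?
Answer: 213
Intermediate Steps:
Y(c) = c
(Y(-4) + 1380) - 1163 = (-4 + 1380) - 1163 = 1376 - 1163 = 213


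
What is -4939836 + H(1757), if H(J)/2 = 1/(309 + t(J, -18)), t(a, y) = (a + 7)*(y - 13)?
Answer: -268603582502/54375 ≈ -4.9398e+6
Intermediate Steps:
t(a, y) = (-13 + y)*(7 + a) (t(a, y) = (7 + a)*(-13 + y) = (-13 + y)*(7 + a))
H(J) = 2/(92 - 31*J) (H(J) = 2/(309 + (-91 - 13*J + 7*(-18) + J*(-18))) = 2/(309 + (-91 - 13*J - 126 - 18*J)) = 2/(309 + (-217 - 31*J)) = 2/(92 - 31*J))
-4939836 + H(1757) = -4939836 + 2/(92 - 31*1757) = -4939836 + 2/(92 - 54467) = -4939836 + 2/(-54375) = -4939836 + 2*(-1/54375) = -4939836 - 2/54375 = -268603582502/54375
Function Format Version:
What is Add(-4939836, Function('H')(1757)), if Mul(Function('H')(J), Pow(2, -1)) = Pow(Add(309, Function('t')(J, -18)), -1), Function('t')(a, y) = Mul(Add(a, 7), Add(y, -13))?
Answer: Rational(-268603582502, 54375) ≈ -4.9398e+6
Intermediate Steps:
Function('t')(a, y) = Mul(Add(-13, y), Add(7, a)) (Function('t')(a, y) = Mul(Add(7, a), Add(-13, y)) = Mul(Add(-13, y), Add(7, a)))
Function('H')(J) = Mul(2, Pow(Add(92, Mul(-31, J)), -1)) (Function('H')(J) = Mul(2, Pow(Add(309, Add(-91, Mul(-13, J), Mul(7, -18), Mul(J, -18))), -1)) = Mul(2, Pow(Add(309, Add(-91, Mul(-13, J), -126, Mul(-18, J))), -1)) = Mul(2, Pow(Add(309, Add(-217, Mul(-31, J))), -1)) = Mul(2, Pow(Add(92, Mul(-31, J)), -1)))
Add(-4939836, Function('H')(1757)) = Add(-4939836, Mul(2, Pow(Add(92, Mul(-31, 1757)), -1))) = Add(-4939836, Mul(2, Pow(Add(92, -54467), -1))) = Add(-4939836, Mul(2, Pow(-54375, -1))) = Add(-4939836, Mul(2, Rational(-1, 54375))) = Add(-4939836, Rational(-2, 54375)) = Rational(-268603582502, 54375)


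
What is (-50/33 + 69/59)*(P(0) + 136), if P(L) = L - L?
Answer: -91528/1947 ≈ -47.010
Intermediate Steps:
P(L) = 0
(-50/33 + 69/59)*(P(0) + 136) = (-50/33 + 69/59)*(0 + 136) = (-50*1/33 + 69*(1/59))*136 = (-50/33 + 69/59)*136 = -673/1947*136 = -91528/1947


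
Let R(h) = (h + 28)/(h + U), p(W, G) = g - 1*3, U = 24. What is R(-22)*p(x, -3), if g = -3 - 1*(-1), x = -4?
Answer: -15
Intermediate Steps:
g = -2 (g = -3 + 1 = -2)
p(W, G) = -5 (p(W, G) = -2 - 1*3 = -2 - 3 = -5)
R(h) = (28 + h)/(24 + h) (R(h) = (h + 28)/(h + 24) = (28 + h)/(24 + h))
R(-22)*p(x, -3) = ((28 - 22)/(24 - 22))*(-5) = (6/2)*(-5) = ((½)*6)*(-5) = 3*(-5) = -15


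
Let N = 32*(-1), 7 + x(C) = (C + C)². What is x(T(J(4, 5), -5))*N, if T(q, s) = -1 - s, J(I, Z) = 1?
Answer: -1824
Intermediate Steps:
x(C) = -7 + 4*C² (x(C) = -7 + (C + C)² = -7 + (2*C)² = -7 + 4*C²)
N = -32
x(T(J(4, 5), -5))*N = (-7 + 4*(-1 - 1*(-5))²)*(-32) = (-7 + 4*(-1 + 5)²)*(-32) = (-7 + 4*4²)*(-32) = (-7 + 4*16)*(-32) = (-7 + 64)*(-32) = 57*(-32) = -1824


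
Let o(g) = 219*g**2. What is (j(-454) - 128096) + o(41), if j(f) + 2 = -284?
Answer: 239757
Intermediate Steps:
j(f) = -286 (j(f) = -2 - 284 = -286)
(j(-454) - 128096) + o(41) = (-286 - 128096) + 219*41**2 = -128382 + 219*1681 = -128382 + 368139 = 239757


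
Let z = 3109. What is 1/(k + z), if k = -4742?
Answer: -1/1633 ≈ -0.00061237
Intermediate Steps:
1/(k + z) = 1/(-4742 + 3109) = 1/(-1633) = -1/1633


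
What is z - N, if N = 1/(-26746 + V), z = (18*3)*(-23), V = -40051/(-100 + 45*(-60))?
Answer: -92962143458/74848749 ≈ -1242.0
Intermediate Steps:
V = 40051/2800 (V = -40051/(-100 - 2700) = -40051/(-2800) = -40051*(-1/2800) = 40051/2800 ≈ 14.304)
z = -1242 (z = 54*(-23) = -1242)
N = -2800/74848749 (N = 1/(-26746 + 40051/2800) = 1/(-74848749/2800) = -2800/74848749 ≈ -3.7409e-5)
z - N = -1242 - 1*(-2800/74848749) = -1242 + 2800/74848749 = -92962143458/74848749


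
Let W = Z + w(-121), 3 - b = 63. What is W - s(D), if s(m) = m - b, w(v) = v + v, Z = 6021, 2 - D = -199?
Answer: 5518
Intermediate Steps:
D = 201 (D = 2 - 1*(-199) = 2 + 199 = 201)
w(v) = 2*v
b = -60 (b = 3 - 1*63 = 3 - 63 = -60)
W = 5779 (W = 6021 + 2*(-121) = 6021 - 242 = 5779)
s(m) = 60 + m (s(m) = m - 1*(-60) = m + 60 = 60 + m)
W - s(D) = 5779 - (60 + 201) = 5779 - 1*261 = 5779 - 261 = 5518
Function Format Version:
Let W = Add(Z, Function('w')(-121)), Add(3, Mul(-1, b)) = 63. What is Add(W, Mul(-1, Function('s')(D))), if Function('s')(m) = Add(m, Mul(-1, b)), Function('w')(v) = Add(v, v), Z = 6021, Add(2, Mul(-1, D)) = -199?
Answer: 5518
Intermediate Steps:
D = 201 (D = Add(2, Mul(-1, -199)) = Add(2, 199) = 201)
Function('w')(v) = Mul(2, v)
b = -60 (b = Add(3, Mul(-1, 63)) = Add(3, -63) = -60)
W = 5779 (W = Add(6021, Mul(2, -121)) = Add(6021, -242) = 5779)
Function('s')(m) = Add(60, m) (Function('s')(m) = Add(m, Mul(-1, -60)) = Add(m, 60) = Add(60, m))
Add(W, Mul(-1, Function('s')(D))) = Add(5779, Mul(-1, Add(60, 201))) = Add(5779, Mul(-1, 261)) = Add(5779, -261) = 5518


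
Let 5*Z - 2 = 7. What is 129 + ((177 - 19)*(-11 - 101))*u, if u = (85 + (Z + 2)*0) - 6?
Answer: -1397855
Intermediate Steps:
Z = 9/5 (Z = 2/5 + (1/5)*7 = 2/5 + 7/5 = 9/5 ≈ 1.8000)
u = 79 (u = (85 + (9/5 + 2)*0) - 6 = (85 + (19/5)*0) - 6 = (85 + 0) - 6 = 85 - 6 = 79)
129 + ((177 - 19)*(-11 - 101))*u = 129 + ((177 - 19)*(-11 - 101))*79 = 129 + (158*(-112))*79 = 129 - 17696*79 = 129 - 1397984 = -1397855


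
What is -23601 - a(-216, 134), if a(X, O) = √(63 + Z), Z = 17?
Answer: -23601 - 4*√5 ≈ -23610.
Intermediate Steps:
a(X, O) = 4*√5 (a(X, O) = √(63 + 17) = √80 = 4*√5)
-23601 - a(-216, 134) = -23601 - 4*√5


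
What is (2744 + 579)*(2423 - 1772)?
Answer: 2163273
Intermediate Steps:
(2744 + 579)*(2423 - 1772) = 3323*651 = 2163273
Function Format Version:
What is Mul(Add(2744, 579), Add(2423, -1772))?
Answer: 2163273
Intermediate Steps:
Mul(Add(2744, 579), Add(2423, -1772)) = Mul(3323, 651) = 2163273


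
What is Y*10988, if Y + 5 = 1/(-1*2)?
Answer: -60434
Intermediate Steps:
Y = -11/2 (Y = -5 + 1/(-1*2) = -5 + 1/(-2) = -5 - ½ = -11/2 ≈ -5.5000)
Y*10988 = -11/2*10988 = -60434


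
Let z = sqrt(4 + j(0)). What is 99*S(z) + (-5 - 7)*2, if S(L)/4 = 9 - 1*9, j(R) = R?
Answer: -24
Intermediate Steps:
z = 2 (z = sqrt(4 + 0) = sqrt(4) = 2)
S(L) = 0 (S(L) = 4*(9 - 1*9) = 4*(9 - 9) = 4*0 = 0)
99*S(z) + (-5 - 7)*2 = 99*0 + (-5 - 7)*2 = 0 - 12*2 = 0 - 24 = -24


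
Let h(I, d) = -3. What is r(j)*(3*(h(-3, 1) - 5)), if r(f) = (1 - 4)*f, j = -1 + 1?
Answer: 0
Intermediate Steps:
j = 0
r(f) = -3*f
r(j)*(3*(h(-3, 1) - 5)) = (-3*0)*(3*(-3 - 5)) = 0*(3*(-8)) = 0*(-24) = 0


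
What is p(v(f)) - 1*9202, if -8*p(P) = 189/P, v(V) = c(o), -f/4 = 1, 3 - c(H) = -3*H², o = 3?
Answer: -736223/80 ≈ -9202.8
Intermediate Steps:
c(H) = 3 + 3*H² (c(H) = 3 - (-3)*H² = 3 + 3*H²)
f = -4 (f = -4*1 = -4)
v(V) = 30 (v(V) = 3 + 3*3² = 3 + 3*9 = 3 + 27 = 30)
p(P) = -189/(8*P)
p(v(f)) - 1*9202 = -189/8/30 - 1*9202 = -189/8*1/30 - 9202 = -63/80 - 9202 = -736223/80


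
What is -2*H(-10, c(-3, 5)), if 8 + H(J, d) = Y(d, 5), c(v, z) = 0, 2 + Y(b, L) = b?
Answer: 20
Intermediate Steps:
Y(b, L) = -2 + b
H(J, d) = -10 + d (H(J, d) = -8 + (-2 + d) = -10 + d)
-2*H(-10, c(-3, 5)) = -2*(-10 + 0) = -2*(-10) = 20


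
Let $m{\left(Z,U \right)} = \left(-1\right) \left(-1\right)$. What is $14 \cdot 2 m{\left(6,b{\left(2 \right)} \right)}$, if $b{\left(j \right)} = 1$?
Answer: $28$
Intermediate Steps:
$m{\left(Z,U \right)} = 1$
$14 \cdot 2 m{\left(6,b{\left(2 \right)} \right)} = 14 \cdot 2 \cdot 1 = 28 \cdot 1 = 28$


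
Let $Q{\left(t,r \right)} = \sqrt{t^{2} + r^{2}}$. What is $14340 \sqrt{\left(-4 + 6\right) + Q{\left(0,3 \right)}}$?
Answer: $14340 \sqrt{5} \approx 32065.0$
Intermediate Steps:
$Q{\left(t,r \right)} = \sqrt{r^{2} + t^{2}}$
$14340 \sqrt{\left(-4 + 6\right) + Q{\left(0,3 \right)}} = 14340 \sqrt{\left(-4 + 6\right) + \sqrt{3^{2} + 0^{2}}} = 14340 \sqrt{2 + \sqrt{9 + 0}} = 14340 \sqrt{2 + \sqrt{9}} = 14340 \sqrt{2 + 3} = 14340 \sqrt{5}$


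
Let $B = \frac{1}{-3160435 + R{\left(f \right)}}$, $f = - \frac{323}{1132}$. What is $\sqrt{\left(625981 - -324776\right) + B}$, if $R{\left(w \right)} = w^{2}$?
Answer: $\frac{\sqrt{15593691644591825061667334688933}}{4049857155111} \approx 975.07$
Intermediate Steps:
$f = - \frac{323}{1132}$ ($f = \left(-323\right) \frac{1}{1132} = - \frac{323}{1132} \approx -0.28534$)
$B = - \frac{1281424}{4049857155111}$ ($B = \frac{1}{-3160435 + \left(- \frac{323}{1132}\right)^{2}} = \frac{1}{-3160435 + \frac{104329}{1281424}} = \frac{1}{- \frac{4049857155111}{1281424}} = - \frac{1281424}{4049857155111} \approx -3.1641 \cdot 10^{-7}$)
$\sqrt{\left(625981 - -324776\right) + B} = \sqrt{\left(625981 - -324776\right) - \frac{1281424}{4049857155111}} = \sqrt{\left(625981 + 324776\right) - \frac{1281424}{4049857155111}} = \sqrt{950757 - \frac{1281424}{4049857155111}} = \sqrt{\frac{3850430039220587603}{4049857155111}} = \frac{\sqrt{15593691644591825061667334688933}}{4049857155111}$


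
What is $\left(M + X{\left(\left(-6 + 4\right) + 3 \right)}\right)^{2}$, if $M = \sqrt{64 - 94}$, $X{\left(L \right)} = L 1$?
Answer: $\left(1 + i \sqrt{30}\right)^{2} \approx -29.0 + 10.954 i$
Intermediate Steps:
$X{\left(L \right)} = L$
$M = i \sqrt{30}$ ($M = \sqrt{-30} = i \sqrt{30} \approx 5.4772 i$)
$\left(M + X{\left(\left(-6 + 4\right) + 3 \right)}\right)^{2} = \left(i \sqrt{30} + \left(\left(-6 + 4\right) + 3\right)\right)^{2} = \left(i \sqrt{30} + \left(-2 + 3\right)\right)^{2} = \left(i \sqrt{30} + 1\right)^{2} = \left(1 + i \sqrt{30}\right)^{2}$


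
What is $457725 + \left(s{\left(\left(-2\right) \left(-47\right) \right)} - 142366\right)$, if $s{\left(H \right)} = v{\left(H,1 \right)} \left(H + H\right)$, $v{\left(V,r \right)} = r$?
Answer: $315547$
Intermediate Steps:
$s{\left(H \right)} = 2 H$ ($s{\left(H \right)} = 1 \left(H + H\right) = 1 \cdot 2 H = 2 H$)
$457725 + \left(s{\left(\left(-2\right) \left(-47\right) \right)} - 142366\right) = 457725 + \left(2 \left(\left(-2\right) \left(-47\right)\right) - 142366\right) = 457725 + \left(2 \cdot 94 - 142366\right) = 457725 + \left(188 - 142366\right) = 457725 - 142178 = 315547$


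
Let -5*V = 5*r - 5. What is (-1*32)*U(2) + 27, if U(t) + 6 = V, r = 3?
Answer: 283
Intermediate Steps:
V = -2 (V = -(5*3 - 5)/5 = -(15 - 5)/5 = -⅕*10 = -2)
U(t) = -8 (U(t) = -6 - 2 = -8)
(-1*32)*U(2) + 27 = -1*32*(-8) + 27 = -32*(-8) + 27 = 256 + 27 = 283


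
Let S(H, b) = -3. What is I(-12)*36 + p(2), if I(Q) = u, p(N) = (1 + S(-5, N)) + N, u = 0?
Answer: 0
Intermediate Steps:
p(N) = -2 + N (p(N) = (1 - 3) + N = -2 + N)
I(Q) = 0
I(-12)*36 + p(2) = 0*36 + (-2 + 2) = 0 + 0 = 0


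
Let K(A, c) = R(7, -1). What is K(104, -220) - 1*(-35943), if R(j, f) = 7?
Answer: 35950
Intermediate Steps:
K(A, c) = 7
K(104, -220) - 1*(-35943) = 7 - 1*(-35943) = 7 + 35943 = 35950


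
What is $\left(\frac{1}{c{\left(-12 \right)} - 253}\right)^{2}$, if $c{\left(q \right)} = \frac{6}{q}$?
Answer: $\frac{4}{257049} \approx 1.5561 \cdot 10^{-5}$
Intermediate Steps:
$\left(\frac{1}{c{\left(-12 \right)} - 253}\right)^{2} = \left(\frac{1}{\frac{6}{-12} - 253}\right)^{2} = \left(\frac{1}{6 \left(- \frac{1}{12}\right) - 253}\right)^{2} = \left(\frac{1}{- \frac{1}{2} - 253}\right)^{2} = \left(\frac{1}{- \frac{507}{2}}\right)^{2} = \left(- \frac{2}{507}\right)^{2} = \frac{4}{257049}$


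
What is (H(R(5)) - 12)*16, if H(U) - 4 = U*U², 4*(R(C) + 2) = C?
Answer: -539/4 ≈ -134.75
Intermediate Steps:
R(C) = -2 + C/4
H(U) = 4 + U³ (H(U) = 4 + U*U² = 4 + U³)
(H(R(5)) - 12)*16 = ((4 + (-2 + (¼)*5)³) - 12)*16 = ((4 + (-2 + 5/4)³) - 12)*16 = ((4 + (-¾)³) - 12)*16 = ((4 - 27/64) - 12)*16 = (229/64 - 12)*16 = -539/64*16 = -539/4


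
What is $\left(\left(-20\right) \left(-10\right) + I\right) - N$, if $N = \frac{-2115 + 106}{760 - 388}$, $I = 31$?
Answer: $\frac{87941}{372} \approx 236.4$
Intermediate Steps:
$N = - \frac{2009}{372} \approx -5.4005$
$\left(\left(-20\right) \left(-10\right) + I\right) - N = \left(\left(-20\right) \left(-10\right) + 31\right) - - \frac{2009}{372} = \left(200 + 31\right) + \frac{2009}{372} = 231 + \frac{2009}{372} = \frac{87941}{372}$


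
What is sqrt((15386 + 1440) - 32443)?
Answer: I*sqrt(15617) ≈ 124.97*I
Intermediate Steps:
sqrt((15386 + 1440) - 32443) = sqrt(16826 - 32443) = sqrt(-15617) = I*sqrt(15617)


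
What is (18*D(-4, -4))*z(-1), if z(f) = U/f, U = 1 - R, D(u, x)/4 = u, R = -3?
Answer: 1152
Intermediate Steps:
D(u, x) = 4*u
U = 4 (U = 1 - 1*(-3) = 1 + 3 = 4)
z(f) = 4/f
(18*D(-4, -4))*z(-1) = (18*(4*(-4)))*(4/(-1)) = (18*(-16))*(4*(-1)) = -288*(-4) = 1152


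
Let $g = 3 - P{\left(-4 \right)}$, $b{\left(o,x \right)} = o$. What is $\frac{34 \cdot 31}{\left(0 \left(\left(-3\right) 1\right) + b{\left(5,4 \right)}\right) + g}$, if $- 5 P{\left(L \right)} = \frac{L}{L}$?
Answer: $\frac{5270}{41} \approx 128.54$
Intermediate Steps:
$P{\left(L \right)} = - \frac{1}{5}$ ($P{\left(L \right)} = - \frac{L \frac{1}{L}}{5} = \left(- \frac{1}{5}\right) 1 = - \frac{1}{5}$)
$g = \frac{16}{5}$ ($g = 3 - - \frac{1}{5} = 3 + \frac{1}{5} = \frac{16}{5} \approx 3.2$)
$\frac{34 \cdot 31}{\left(0 \left(\left(-3\right) 1\right) + b{\left(5,4 \right)}\right) + g} = \frac{34 \cdot 31}{\left(0 \left(\left(-3\right) 1\right) + 5\right) + \frac{16}{5}} = \frac{1054}{\left(0 \left(-3\right) + 5\right) + \frac{16}{5}} = \frac{1054}{\left(0 + 5\right) + \frac{16}{5}} = \frac{1054}{5 + \frac{16}{5}} = \frac{1054}{\frac{41}{5}} = 1054 \cdot \frac{5}{41} = \frac{5270}{41}$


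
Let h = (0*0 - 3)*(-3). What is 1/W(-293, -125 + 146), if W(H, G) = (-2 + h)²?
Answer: 1/49 ≈ 0.020408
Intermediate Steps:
h = 9 (h = (0 - 3)*(-3) = -3*(-3) = 9)
W(H, G) = 49 (W(H, G) = (-2 + 9)² = 7² = 49)
1/W(-293, -125 + 146) = 1/49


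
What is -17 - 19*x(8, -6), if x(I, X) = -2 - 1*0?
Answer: 21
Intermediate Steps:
x(I, X) = -2 (x(I, X) = -2 + 0 = -2)
-17 - 19*x(8, -6) = -17 - 19*(-2) = -17 + 38 = 21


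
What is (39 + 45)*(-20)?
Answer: -1680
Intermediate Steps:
(39 + 45)*(-20) = 84*(-20) = -1680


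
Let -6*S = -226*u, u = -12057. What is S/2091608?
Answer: -454147/2091608 ≈ -0.21713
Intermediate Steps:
S = -454147 (S = -(-113)*(-12057)/3 = -⅙*2724882 = -454147)
S/2091608 = -454147/2091608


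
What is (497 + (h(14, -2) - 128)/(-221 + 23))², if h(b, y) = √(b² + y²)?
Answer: 809079113/3267 - 492670*√2/9801 ≈ 2.4758e+5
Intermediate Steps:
(497 + (h(14, -2) - 128)/(-221 + 23))² = (497 + (√(14² + (-2)²) - 128)/(-221 + 23))² = (497 + (√(196 + 4) - 128)/(-198))² = (497 + (√200 - 128)*(-1/198))² = (497 + (10*√2 - 128)*(-1/198))² = (497 + (-128 + 10*√2)*(-1/198))² = (497 + (64/99 - 5*√2/99))² = (49267/99 - 5*√2/99)²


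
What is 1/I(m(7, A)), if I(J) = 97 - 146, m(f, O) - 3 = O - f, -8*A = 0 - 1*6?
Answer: -1/49 ≈ -0.020408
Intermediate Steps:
A = ¾ (A = -(0 - 1*6)/8 = -(0 - 6)/8 = -⅛*(-6) = ¾ ≈ 0.75000)
m(f, O) = 3 + O - f (m(f, O) = 3 + (O - f) = 3 + O - f)
I(J) = -49
1/I(m(7, A)) = 1/(-49) = -1/49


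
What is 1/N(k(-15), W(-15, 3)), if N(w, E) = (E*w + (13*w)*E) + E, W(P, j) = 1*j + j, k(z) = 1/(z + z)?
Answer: 5/16 ≈ 0.31250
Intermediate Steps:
k(z) = 1/(2*z)
W(P, j) = 2*j (W(P, j) = j + j = 2*j)
N(w, E) = E + 14*E*w (N(w, E) = (E*w + 13*E*w) + E = 14*E*w + E = E + 14*E*w)
1/N(k(-15), W(-15, 3)) = 1/((2*3)*(1 + 14*((½)/(-15)))) = 1/(6*(1 + 14*((½)*(-1/15)))) = 1/(6*(1 + 14*(-1/30))) = 1/(6*(1 - 7/15)) = 1/(6*(8/15)) = 1/(16/5) = 5/16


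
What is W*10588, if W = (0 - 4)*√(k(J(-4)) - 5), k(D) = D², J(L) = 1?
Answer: -84704*I ≈ -84704.0*I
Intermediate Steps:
W = -8*I (W = (0 - 4)*√(1² - 5) = -4*√(1 - 5) = -8*I ≈ -8.0*I)
W*10588 = -8*I*10588 = -84704*I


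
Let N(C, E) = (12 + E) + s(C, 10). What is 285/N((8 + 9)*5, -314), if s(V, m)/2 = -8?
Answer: -95/106 ≈ -0.89623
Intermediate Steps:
s(V, m) = -16 (s(V, m) = 2*(-8) = -16)
N(C, E) = -4 + E (N(C, E) = (12 + E) - 16 = -4 + E)
285/N((8 + 9)*5, -314) = 285/(-4 - 314) = 285/(-318) = 285*(-1/318) = -95/106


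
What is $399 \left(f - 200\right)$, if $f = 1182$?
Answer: $391818$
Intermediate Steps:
$399 \left(f - 200\right) = 399 \left(1182 - 200\right) = 399 \cdot 982 = 391818$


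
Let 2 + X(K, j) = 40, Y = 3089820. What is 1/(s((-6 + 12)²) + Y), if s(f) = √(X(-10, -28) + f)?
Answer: 1544910/4773493816163 - √74/9546987632326 ≈ 3.2364e-7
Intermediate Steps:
X(K, j) = 38 (X(K, j) = -2 + 40 = 38)
s(f) = √(38 + f)
1/(s((-6 + 12)²) + Y) = 1/(√(38 + (-6 + 12)²) + 3089820) = 1/(√(38 + 6²) + 3089820) = 1/(√(38 + 36) + 3089820) = 1/(√74 + 3089820) = 1/(3089820 + √74)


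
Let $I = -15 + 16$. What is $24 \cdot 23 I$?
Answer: $552$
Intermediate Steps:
$I = 1$
$24 \cdot 23 I = 24 \cdot 23 \cdot 1 = 552 \cdot 1 = 552$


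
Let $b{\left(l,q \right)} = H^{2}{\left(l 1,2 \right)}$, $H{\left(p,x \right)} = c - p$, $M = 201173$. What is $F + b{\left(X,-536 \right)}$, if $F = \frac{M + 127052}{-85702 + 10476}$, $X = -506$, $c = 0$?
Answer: $\frac{19260235911}{75226} \approx 2.5603 \cdot 10^{5}$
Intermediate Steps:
$H{\left(p,x \right)} = - p$ ($H{\left(p,x \right)} = 0 - p = - p$)
$b{\left(l,q \right)} = l^{2}$ ($b{\left(l,q \right)} = \left(- l 1\right)^{2} = \left(- l\right)^{2} = l^{2}$)
$F = - \frac{328225}{75226}$ ($F = \frac{201173 + 127052}{-85702 + 10476} = \frac{328225}{-75226} = 328225 \left(- \frac{1}{75226}\right) = - \frac{328225}{75226} \approx -4.3632$)
$F + b{\left(X,-536 \right)} = - \frac{328225}{75226} + \left(-506\right)^{2} = - \frac{328225}{75226} + 256036 = \frac{19260235911}{75226}$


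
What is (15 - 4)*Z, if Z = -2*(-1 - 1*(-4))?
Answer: -66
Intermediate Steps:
Z = -6 (Z = -2*(-1 + 4) = -2*3 = -6)
(15 - 4)*Z = (15 - 4)*(-6) = 11*(-6) = -66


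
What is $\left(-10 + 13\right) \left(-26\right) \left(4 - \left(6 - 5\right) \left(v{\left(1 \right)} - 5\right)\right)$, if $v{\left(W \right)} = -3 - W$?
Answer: $-1014$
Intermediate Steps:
$\left(-10 + 13\right) \left(-26\right) \left(4 - \left(6 - 5\right) \left(v{\left(1 \right)} - 5\right)\right) = \left(-10 + 13\right) \left(-26\right) \left(4 - \left(6 - 5\right) \left(\left(-3 - 1\right) - 5\right)\right) = 3 \left(-26\right) \left(4 - 1 \left(\left(-3 - 1\right) - 5\right)\right) = - 78 \left(4 - 1 \left(-4 - 5\right)\right) = - 78 \left(4 - 1 \left(-9\right)\right) = - 78 \left(4 - -9\right) = - 78 \left(4 + 9\right) = \left(-78\right) 13 = -1014$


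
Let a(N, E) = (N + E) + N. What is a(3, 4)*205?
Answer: 2050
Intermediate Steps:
a(N, E) = E + 2*N (a(N, E) = (E + N) + N = E + 2*N)
a(3, 4)*205 = (4 + 2*3)*205 = (4 + 6)*205 = 10*205 = 2050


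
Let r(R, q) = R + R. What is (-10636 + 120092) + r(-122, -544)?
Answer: 109212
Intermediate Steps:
r(R, q) = 2*R
(-10636 + 120092) + r(-122, -544) = (-10636 + 120092) + 2*(-122) = 109456 - 244 = 109212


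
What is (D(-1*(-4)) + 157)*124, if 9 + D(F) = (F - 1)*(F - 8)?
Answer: 16864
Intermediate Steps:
D(F) = -9 + (-1 + F)*(-8 + F) (D(F) = -9 + (F - 1)*(F - 8) = -9 + (-1 + F)*(-8 + F))
(D(-1*(-4)) + 157)*124 = ((-1 + (-1*(-4))² - (-9)*(-4)) + 157)*124 = ((-1 + 4² - 9*4) + 157)*124 = ((-1 + 16 - 36) + 157)*124 = (-21 + 157)*124 = 136*124 = 16864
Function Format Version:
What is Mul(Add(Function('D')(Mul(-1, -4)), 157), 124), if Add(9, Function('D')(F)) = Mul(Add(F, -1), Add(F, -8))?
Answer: 16864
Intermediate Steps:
Function('D')(F) = Add(-9, Mul(Add(-1, F), Add(-8, F))) (Function('D')(F) = Add(-9, Mul(Add(F, -1), Add(F, -8))) = Add(-9, Mul(Add(-1, F), Add(-8, F))))
Mul(Add(Function('D')(Mul(-1, -4)), 157), 124) = Mul(Add(Add(-1, Pow(Mul(-1, -4), 2), Mul(-9, Mul(-1, -4))), 157), 124) = Mul(Add(Add(-1, Pow(4, 2), Mul(-9, 4)), 157), 124) = Mul(Add(Add(-1, 16, -36), 157), 124) = Mul(Add(-21, 157), 124) = Mul(136, 124) = 16864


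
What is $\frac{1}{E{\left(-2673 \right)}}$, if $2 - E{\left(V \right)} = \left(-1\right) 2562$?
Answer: $\frac{1}{2564} \approx 0.00039002$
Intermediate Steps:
$E{\left(V \right)} = 2564$ ($E{\left(V \right)} = 2 - \left(-1\right) 2562 = 2 - -2562 = 2 + 2562 = 2564$)
$\frac{1}{E{\left(-2673 \right)}} = \frac{1}{2564}$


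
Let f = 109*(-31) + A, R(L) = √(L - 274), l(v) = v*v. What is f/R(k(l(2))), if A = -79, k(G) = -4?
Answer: 1729*I*√278/139 ≈ 207.4*I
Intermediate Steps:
l(v) = v²
R(L) = √(-274 + L)
f = -3458 (f = 109*(-31) - 79 = -3379 - 79 = -3458)
f/R(k(l(2))) = -3458/√(-274 - 4) = -3458*(-I*√278/278) = -(-1729)*I*√278/139 = 1729*I*√278/139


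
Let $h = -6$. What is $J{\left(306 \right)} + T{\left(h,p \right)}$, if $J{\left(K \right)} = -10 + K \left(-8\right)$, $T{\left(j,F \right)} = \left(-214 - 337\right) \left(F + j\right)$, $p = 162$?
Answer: $-88414$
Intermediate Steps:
$T{\left(j,F \right)} = - 551 F - 551 j$ ($T{\left(j,F \right)} = - 551 \left(F + j\right) = - 551 F - 551 j$)
$J{\left(K \right)} = -10 - 8 K$
$J{\left(306 \right)} + T{\left(h,p \right)} = \left(-10 - 2448\right) - 85956 = \left(-10 - 2448\right) + \left(-89262 + 3306\right) = -2458 - 85956 = -88414$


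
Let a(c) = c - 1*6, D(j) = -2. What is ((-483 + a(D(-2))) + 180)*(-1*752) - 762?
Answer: 233110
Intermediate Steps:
a(c) = -6 + c (a(c) = c - 6 = -6 + c)
((-483 + a(D(-2))) + 180)*(-1*752) - 762 = ((-483 + (-6 - 2)) + 180)*(-1*752) - 762 = ((-483 - 8) + 180)*(-752) - 762 = (-491 + 180)*(-752) - 762 = -311*(-752) - 762 = 233872 - 762 = 233110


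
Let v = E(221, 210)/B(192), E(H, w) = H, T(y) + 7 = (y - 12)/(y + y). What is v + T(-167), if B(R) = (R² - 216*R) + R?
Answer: -4803979/737472 ≈ -6.5141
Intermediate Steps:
T(y) = -7 + (-12 + y)/(2*y) (T(y) = -7 + (y - 12)/(y + y) = -7 + (-12 + y)/((2*y)) = -7 + (-12 + y)*(1/(2*y)) = -7 + (-12 + y)/(2*y))
B(R) = R² - 215*R
v = -221/4416 (v = 221/((192*(-215 + 192))) = 221/((192*(-23))) = 221/(-4416) = 221*(-1/4416) = -221/4416 ≈ -0.050045)
v + T(-167) = -221/4416 + (-13/2 - 6/(-167)) = -221/4416 + (-13/2 - 6*(-1/167)) = -221/4416 + (-13/2 + 6/167) = -221/4416 - 2159/334 = -4803979/737472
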